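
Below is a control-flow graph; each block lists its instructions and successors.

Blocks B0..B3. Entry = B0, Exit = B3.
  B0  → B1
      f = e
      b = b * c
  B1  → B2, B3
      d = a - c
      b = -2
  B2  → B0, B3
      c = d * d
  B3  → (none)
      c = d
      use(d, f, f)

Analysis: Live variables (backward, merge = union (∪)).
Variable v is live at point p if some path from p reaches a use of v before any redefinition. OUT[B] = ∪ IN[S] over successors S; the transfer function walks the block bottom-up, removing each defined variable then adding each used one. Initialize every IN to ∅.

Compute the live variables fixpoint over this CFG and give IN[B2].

Fixpoint table:
  B0:  IN={a, b, c, e}  OUT={a, c, e, f}
  B1:  IN={a, c, e, f}  OUT={a, b, d, e, f}
  B2:  IN={a, b, d, e, f}  OUT={a, b, c, d, e, f}
  B3:  IN={d, f}  OUT={}

Merge at B2: OUT[B2] = IN[B0] ⊔ IN[B3] = {a, b, c, d, e, f}
Applying B2's transfer function to that OUT value gives IN[B2] (row B2 above).

Answer: {a, b, d, e, f}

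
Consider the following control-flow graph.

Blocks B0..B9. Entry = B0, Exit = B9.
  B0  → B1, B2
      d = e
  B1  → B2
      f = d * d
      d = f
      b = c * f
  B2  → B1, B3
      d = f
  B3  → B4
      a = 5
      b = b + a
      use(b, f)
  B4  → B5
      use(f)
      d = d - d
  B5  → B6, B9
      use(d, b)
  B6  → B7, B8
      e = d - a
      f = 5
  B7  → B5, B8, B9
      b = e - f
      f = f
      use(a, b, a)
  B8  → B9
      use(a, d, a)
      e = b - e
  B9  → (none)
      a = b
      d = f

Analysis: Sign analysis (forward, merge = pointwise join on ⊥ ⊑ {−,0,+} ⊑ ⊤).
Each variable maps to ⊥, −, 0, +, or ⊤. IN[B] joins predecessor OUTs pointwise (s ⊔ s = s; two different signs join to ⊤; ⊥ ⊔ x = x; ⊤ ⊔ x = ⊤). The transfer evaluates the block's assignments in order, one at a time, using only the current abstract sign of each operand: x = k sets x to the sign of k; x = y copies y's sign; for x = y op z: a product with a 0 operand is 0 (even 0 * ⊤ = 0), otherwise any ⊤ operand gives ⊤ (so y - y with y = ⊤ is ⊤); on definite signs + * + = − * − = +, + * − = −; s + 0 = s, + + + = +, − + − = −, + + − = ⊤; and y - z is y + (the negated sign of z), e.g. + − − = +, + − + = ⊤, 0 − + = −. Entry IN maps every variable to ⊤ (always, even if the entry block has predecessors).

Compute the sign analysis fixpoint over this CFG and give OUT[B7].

Per-block solution:
  B0: | IN=(all ⊤) | OUT=(all ⊤)
  B1: | IN=(all ⊤) | OUT=(all ⊤)
  B2: | IN=(all ⊤) | OUT=(all ⊤)
  B3: | IN=(all ⊤) | OUT={a:+; rest ⊤}
  B4: | IN={a:+; rest ⊤} | OUT={a:+; rest ⊤}
  B5: | IN={a:+; rest ⊤} | OUT={a:+; rest ⊤}
  B6: | IN={a:+; rest ⊤} | OUT={a:+, f:+; rest ⊤}
  B7: | IN={a:+, f:+; rest ⊤} | OUT={a:+, f:+; rest ⊤}
  B8: | IN={a:+, f:+; rest ⊤} | OUT={a:+, f:+; rest ⊤}
  B9: | IN={a:+; rest ⊤} | OUT=(all ⊤)

Merge at B7: IN[B7] = OUT[B6] = {a: +, b: ⊤, c: ⊤, d: ⊤, e: ⊤, f: +}
Applying B7's transfer function to that IN value gives OUT[B7] (row B7 above).

Answer: {a: +, b: ⊤, c: ⊤, d: ⊤, e: ⊤, f: +}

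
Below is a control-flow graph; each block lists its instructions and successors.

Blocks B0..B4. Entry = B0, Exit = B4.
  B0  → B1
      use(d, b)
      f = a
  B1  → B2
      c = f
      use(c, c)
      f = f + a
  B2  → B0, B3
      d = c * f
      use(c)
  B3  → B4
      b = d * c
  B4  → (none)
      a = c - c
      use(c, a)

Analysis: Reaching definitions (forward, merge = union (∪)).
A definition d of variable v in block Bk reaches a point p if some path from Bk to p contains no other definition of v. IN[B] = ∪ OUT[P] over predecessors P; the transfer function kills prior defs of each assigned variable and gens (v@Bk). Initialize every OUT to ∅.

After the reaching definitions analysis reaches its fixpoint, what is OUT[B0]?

Answer: {c@B1, d@B2, f@B0}

Trace:
Per-block solution:
  B0: | IN={c@B1, d@B2, f@B1} | OUT={c@B1, d@B2, f@B0}
  B1: | IN={c@B1, d@B2, f@B0} | OUT={c@B1, d@B2, f@B1}
  B2: | IN={c@B1, d@B2, f@B1} | OUT={c@B1, d@B2, f@B1}
  B3: | IN={c@B1, d@B2, f@B1} | OUT={b@B3, c@B1, d@B2, f@B1}
  B4: | IN={b@B3, c@B1, d@B2, f@B1} | OUT={a@B4, b@B3, c@B1, d@B2, f@B1}

Merge at B0 (entry node, so the boundary value {} is joined with the incoming edge(s)): IN[B0] = {} ⊔ OUT[B2] = {c@B1, d@B2, f@B1}
Applying B0's transfer function to that IN value gives OUT[B0] (row B0 above).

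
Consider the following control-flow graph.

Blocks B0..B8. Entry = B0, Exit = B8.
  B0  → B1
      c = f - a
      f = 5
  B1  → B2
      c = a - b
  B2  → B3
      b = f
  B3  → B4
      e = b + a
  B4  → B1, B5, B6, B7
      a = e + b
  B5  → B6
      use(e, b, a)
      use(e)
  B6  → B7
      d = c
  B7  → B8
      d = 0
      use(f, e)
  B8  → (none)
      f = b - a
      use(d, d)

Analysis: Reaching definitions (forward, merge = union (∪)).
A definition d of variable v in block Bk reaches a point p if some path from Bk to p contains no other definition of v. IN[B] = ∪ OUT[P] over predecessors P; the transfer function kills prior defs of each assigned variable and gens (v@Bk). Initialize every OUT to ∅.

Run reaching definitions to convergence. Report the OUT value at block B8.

Fixpoint table:
  B0:   IN={}   OUT={c@B0, f@B0}
  B1:   IN={a@B4, b@B2, c@B0, c@B1, e@B3, f@B0}   OUT={a@B4, b@B2, c@B1, e@B3, f@B0}
  B2:   IN={a@B4, b@B2, c@B1, e@B3, f@B0}   OUT={a@B4, b@B2, c@B1, e@B3, f@B0}
  B3:   IN={a@B4, b@B2, c@B1, e@B3, f@B0}   OUT={a@B4, b@B2, c@B1, e@B3, f@B0}
  B4:   IN={a@B4, b@B2, c@B1, e@B3, f@B0}   OUT={a@B4, b@B2, c@B1, e@B3, f@B0}
  B5:   IN={a@B4, b@B2, c@B1, e@B3, f@B0}   OUT={a@B4, b@B2, c@B1, e@B3, f@B0}
  B6:   IN={a@B4, b@B2, c@B1, e@B3, f@B0}   OUT={a@B4, b@B2, c@B1, d@B6, e@B3, f@B0}
  B7:   IN={a@B4, b@B2, c@B1, d@B6, e@B3, f@B0}   OUT={a@B4, b@B2, c@B1, d@B7, e@B3, f@B0}
  B8:   IN={a@B4, b@B2, c@B1, d@B7, e@B3, f@B0}   OUT={a@B4, b@B2, c@B1, d@B7, e@B3, f@B8}

Merge at B8: IN[B8] = OUT[B7] = {a@B4, b@B2, c@B1, d@B7, e@B3, f@B0}
Applying B8's transfer function to that IN value gives OUT[B8] (row B8 above).

Answer: {a@B4, b@B2, c@B1, d@B7, e@B3, f@B8}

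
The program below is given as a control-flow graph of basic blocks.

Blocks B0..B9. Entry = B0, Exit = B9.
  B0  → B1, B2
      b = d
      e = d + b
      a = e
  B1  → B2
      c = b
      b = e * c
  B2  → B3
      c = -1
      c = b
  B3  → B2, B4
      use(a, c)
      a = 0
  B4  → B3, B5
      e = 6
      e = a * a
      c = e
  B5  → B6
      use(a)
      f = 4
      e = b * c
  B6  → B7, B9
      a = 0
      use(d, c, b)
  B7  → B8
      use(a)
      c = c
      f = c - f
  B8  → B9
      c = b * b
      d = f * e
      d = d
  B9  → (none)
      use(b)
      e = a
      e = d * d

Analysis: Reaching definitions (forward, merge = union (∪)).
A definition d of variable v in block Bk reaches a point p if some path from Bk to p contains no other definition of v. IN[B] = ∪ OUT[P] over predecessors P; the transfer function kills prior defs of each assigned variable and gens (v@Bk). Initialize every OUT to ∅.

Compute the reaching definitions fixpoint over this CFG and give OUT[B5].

Converged values:
  B0:  IN={}  OUT={a@B0, b@B0, e@B0}
  B1:  IN={a@B0, b@B0, e@B0}  OUT={a@B0, b@B1, c@B1, e@B0}
  B2:  IN={a@B0, a@B3, b@B0, b@B1, c@B1, c@B2, c@B4, e@B0, e@B4}  OUT={a@B0, a@B3, b@B0, b@B1, c@B2, e@B0, e@B4}
  B3:  IN={a@B0, a@B3, b@B0, b@B1, c@B2, c@B4, e@B0, e@B4}  OUT={a@B3, b@B0, b@B1, c@B2, c@B4, e@B0, e@B4}
  B4:  IN={a@B3, b@B0, b@B1, c@B2, c@B4, e@B0, e@B4}  OUT={a@B3, b@B0, b@B1, c@B4, e@B4}
  B5:  IN={a@B3, b@B0, b@B1, c@B4, e@B4}  OUT={a@B3, b@B0, b@B1, c@B4, e@B5, f@B5}
  B6:  IN={a@B3, b@B0, b@B1, c@B4, e@B5, f@B5}  OUT={a@B6, b@B0, b@B1, c@B4, e@B5, f@B5}
  B7:  IN={a@B6, b@B0, b@B1, c@B4, e@B5, f@B5}  OUT={a@B6, b@B0, b@B1, c@B7, e@B5, f@B7}
  B8:  IN={a@B6, b@B0, b@B1, c@B7, e@B5, f@B7}  OUT={a@B6, b@B0, b@B1, c@B8, d@B8, e@B5, f@B7}
  B9:  IN={a@B6, b@B0, b@B1, c@B4, c@B8, d@B8, e@B5, f@B5, f@B7}  OUT={a@B6, b@B0, b@B1, c@B4, c@B8, d@B8, e@B9, f@B5, f@B7}

Merge at B5: IN[B5] = OUT[B4] = {a@B3, b@B0, b@B1, c@B4, e@B4}
Applying B5's transfer function to that IN value gives OUT[B5] (row B5 above).

Answer: {a@B3, b@B0, b@B1, c@B4, e@B5, f@B5}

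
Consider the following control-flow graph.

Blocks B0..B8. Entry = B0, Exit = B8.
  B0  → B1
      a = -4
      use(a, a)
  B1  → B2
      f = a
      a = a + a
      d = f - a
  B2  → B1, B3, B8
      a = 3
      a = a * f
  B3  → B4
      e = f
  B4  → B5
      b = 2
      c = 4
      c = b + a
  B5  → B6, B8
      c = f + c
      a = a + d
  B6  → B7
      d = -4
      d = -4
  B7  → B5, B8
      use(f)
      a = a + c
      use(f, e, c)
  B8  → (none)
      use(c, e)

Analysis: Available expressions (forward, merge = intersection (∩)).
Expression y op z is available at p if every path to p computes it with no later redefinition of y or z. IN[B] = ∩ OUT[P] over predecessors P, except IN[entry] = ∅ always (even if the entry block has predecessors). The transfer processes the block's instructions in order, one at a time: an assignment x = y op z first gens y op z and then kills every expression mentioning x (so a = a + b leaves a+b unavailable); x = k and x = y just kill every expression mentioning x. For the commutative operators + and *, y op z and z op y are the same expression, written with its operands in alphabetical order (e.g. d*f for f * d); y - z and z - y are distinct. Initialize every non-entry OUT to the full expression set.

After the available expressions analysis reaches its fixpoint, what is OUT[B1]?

Answer: {f-a}

Derivation:
Converged values:
  B0:   IN={}   OUT={}
  B1:   IN={}   OUT={f-a}
  B2:   IN={f-a}   OUT={}
  B3:   IN={}   OUT={}
  B4:   IN={}   OUT={a+b}
  B5:   IN={}   OUT={}
  B6:   IN={}   OUT={}
  B7:   IN={}   OUT={}
  B8:   IN={}   OUT={}

Merge at B1: IN[B1] = OUT[B0] ∩ OUT[B2] = {}
Applying B1's transfer function to that IN value gives OUT[B1] (row B1 above).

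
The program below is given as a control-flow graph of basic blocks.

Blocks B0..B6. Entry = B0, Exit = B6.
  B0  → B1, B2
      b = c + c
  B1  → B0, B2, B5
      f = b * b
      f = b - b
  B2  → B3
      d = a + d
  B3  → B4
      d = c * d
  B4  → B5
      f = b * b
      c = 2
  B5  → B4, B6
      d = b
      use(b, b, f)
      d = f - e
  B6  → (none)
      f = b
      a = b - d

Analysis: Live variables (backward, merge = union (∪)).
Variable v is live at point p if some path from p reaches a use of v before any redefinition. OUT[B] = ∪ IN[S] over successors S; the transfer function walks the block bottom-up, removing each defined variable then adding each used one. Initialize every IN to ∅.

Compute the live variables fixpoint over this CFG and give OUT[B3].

Converged values:
  B0:   IN={a, c, d, e}   OUT={a, b, c, d, e}
  B1:   IN={a, b, c, d, e}   OUT={a, b, c, d, e, f}
  B2:   IN={a, b, c, d, e}   OUT={b, c, d, e}
  B3:   IN={b, c, d, e}   OUT={b, e}
  B4:   IN={b, e}   OUT={b, e, f}
  B5:   IN={b, e, f}   OUT={b, d, e}
  B6:   IN={b, d}   OUT={}

Merge at B3: OUT[B3] = IN[B4] = {b, e}

Answer: {b, e}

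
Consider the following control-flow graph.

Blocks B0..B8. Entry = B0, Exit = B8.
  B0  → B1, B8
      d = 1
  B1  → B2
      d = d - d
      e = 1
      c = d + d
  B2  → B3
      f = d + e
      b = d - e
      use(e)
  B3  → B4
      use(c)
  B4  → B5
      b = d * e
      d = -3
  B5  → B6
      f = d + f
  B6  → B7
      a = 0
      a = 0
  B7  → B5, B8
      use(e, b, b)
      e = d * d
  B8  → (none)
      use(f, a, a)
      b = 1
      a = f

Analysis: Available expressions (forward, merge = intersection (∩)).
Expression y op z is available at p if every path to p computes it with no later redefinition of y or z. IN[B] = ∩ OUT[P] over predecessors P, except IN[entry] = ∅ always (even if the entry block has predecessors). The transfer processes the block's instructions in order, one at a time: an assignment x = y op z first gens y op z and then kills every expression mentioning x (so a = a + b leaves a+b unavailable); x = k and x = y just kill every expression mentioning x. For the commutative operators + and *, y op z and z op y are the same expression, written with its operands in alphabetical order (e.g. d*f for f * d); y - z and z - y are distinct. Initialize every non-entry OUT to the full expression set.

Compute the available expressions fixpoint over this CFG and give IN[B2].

Answer: {d+d}

Working:
Fixpoint table:
  B0: | IN={} | OUT={}
  B1: | IN={} | OUT={d+d}
  B2: | IN={d+d} | OUT={d+d, d+e, d-e}
  B3: | IN={d+d, d+e, d-e} | OUT={d+d, d+e, d-e}
  B4: | IN={d+d, d+e, d-e} | OUT={}
  B5: | IN={} | OUT={}
  B6: | IN={} | OUT={}
  B7: | IN={} | OUT={d*d}
  B8: | IN={} | OUT={}

Merge at B2: IN[B2] = OUT[B1] = {d+d}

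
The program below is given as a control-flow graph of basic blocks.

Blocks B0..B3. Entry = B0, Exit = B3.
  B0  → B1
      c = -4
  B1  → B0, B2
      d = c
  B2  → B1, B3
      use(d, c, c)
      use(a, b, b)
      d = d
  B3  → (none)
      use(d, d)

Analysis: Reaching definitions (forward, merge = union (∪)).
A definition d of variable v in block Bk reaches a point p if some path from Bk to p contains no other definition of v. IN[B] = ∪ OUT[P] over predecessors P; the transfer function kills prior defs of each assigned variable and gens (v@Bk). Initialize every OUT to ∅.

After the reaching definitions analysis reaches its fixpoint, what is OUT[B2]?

Fixpoint table:
  B0:   IN={c@B0, d@B1}   OUT={c@B0, d@B1}
  B1:   IN={c@B0, d@B1, d@B2}   OUT={c@B0, d@B1}
  B2:   IN={c@B0, d@B1}   OUT={c@B0, d@B2}
  B3:   IN={c@B0, d@B2}   OUT={c@B0, d@B2}

Merge at B2: IN[B2] = OUT[B1] = {c@B0, d@B1}
Applying B2's transfer function to that IN value gives OUT[B2] (row B2 above).

Answer: {c@B0, d@B2}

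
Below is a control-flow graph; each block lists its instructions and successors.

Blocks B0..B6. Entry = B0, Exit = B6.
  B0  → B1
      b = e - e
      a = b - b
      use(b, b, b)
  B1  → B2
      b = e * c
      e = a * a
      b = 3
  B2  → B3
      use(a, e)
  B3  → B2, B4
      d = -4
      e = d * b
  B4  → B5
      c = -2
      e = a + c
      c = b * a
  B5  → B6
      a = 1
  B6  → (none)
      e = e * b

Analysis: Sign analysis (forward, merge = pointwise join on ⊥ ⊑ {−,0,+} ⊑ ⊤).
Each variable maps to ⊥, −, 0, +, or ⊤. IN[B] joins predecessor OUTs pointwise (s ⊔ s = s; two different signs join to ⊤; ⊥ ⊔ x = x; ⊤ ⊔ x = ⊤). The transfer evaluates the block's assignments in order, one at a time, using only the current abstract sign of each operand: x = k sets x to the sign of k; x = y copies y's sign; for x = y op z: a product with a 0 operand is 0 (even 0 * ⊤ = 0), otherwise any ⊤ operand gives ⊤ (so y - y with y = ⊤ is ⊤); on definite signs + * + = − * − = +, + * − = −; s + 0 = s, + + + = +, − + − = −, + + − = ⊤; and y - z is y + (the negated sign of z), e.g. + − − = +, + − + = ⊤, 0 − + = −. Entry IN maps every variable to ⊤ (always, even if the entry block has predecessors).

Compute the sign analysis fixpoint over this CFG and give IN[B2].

Answer: {a: ⊤, b: +, c: ⊤, d: ⊤, e: ⊤, f: ⊤}

Derivation:
Converged values:
  B0: | IN=(all ⊤) | OUT=(all ⊤)
  B1: | IN=(all ⊤) | OUT={b:+; rest ⊤}
  B2: | IN={b:+; rest ⊤} | OUT={b:+; rest ⊤}
  B3: | IN={b:+; rest ⊤} | OUT={b:+, d:-, e:-; rest ⊤}
  B4: | IN={b:+, d:-, e:-; rest ⊤} | OUT={b:+, d:-; rest ⊤}
  B5: | IN={b:+, d:-; rest ⊤} | OUT={a:+, b:+, d:-; rest ⊤}
  B6: | IN={a:+, b:+, d:-; rest ⊤} | OUT={a:+, b:+, d:-; rest ⊤}

Merge at B2: IN[B2] = OUT[B1] ⊔ OUT[B3] = {a: ⊤, b: +, c: ⊤, d: ⊤, e: ⊤, f: ⊤}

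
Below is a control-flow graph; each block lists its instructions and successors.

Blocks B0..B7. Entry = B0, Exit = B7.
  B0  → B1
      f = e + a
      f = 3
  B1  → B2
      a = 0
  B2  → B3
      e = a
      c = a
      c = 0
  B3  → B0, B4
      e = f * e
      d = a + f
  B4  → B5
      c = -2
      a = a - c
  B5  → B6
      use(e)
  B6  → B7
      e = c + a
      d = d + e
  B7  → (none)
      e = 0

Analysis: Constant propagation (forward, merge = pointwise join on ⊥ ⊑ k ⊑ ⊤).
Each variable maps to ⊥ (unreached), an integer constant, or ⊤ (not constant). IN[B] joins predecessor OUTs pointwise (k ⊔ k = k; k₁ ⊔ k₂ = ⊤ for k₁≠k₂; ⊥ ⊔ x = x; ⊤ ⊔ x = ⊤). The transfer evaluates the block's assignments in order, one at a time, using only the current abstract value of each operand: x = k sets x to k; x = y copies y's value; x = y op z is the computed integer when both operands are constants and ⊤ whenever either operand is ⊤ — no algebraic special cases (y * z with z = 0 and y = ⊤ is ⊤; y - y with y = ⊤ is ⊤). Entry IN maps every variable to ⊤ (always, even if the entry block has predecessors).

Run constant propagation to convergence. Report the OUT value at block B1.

Answer: {a: 0, b: ⊤, c: ⊤, d: ⊤, e: ⊤, f: 3}

Derivation:
Per-block solution:
  B0: | IN=(all ⊤) | OUT={f:3; rest ⊤}
  B1: | IN={f:3; rest ⊤} | OUT={a:0, f:3; rest ⊤}
  B2: | IN={a:0, f:3; rest ⊤} | OUT={a:0, c:0, e:0, f:3; rest ⊤}
  B3: | IN={a:0, c:0, e:0, f:3; rest ⊤} | OUT={a:0, c:0, d:3, e:0, f:3; rest ⊤}
  B4: | IN={a:0, c:0, d:3, e:0, f:3; rest ⊤} | OUT={a:2, c:-2, d:3, e:0, f:3; rest ⊤}
  B5: | IN={a:2, c:-2, d:3, e:0, f:3; rest ⊤} | OUT={a:2, c:-2, d:3, e:0, f:3; rest ⊤}
  B6: | IN={a:2, c:-2, d:3, e:0, f:3; rest ⊤} | OUT={a:2, c:-2, d:3, e:0, f:3; rest ⊤}
  B7: | IN={a:2, c:-2, d:3, e:0, f:3; rest ⊤} | OUT={a:2, c:-2, d:3, e:0, f:3; rest ⊤}

Merge at B1: IN[B1] = OUT[B0] = {a: ⊤, b: ⊤, c: ⊤, d: ⊤, e: ⊤, f: 3}
Applying B1's transfer function to that IN value gives OUT[B1] (row B1 above).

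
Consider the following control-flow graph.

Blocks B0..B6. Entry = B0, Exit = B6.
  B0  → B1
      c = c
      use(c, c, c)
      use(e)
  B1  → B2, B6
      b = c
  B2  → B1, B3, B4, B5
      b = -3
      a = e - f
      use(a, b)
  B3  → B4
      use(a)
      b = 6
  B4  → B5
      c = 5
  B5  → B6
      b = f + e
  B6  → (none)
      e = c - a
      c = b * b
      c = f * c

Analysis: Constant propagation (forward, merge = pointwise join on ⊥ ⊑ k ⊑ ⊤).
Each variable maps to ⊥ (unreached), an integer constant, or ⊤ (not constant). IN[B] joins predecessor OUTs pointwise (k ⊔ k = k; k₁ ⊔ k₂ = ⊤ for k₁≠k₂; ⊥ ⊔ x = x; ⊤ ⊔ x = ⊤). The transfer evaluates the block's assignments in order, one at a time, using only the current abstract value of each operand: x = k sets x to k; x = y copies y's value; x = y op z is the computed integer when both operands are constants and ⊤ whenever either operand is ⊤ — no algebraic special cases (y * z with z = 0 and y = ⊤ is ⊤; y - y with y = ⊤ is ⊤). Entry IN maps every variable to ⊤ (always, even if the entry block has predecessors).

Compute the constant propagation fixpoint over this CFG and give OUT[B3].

Answer: {a: ⊤, b: 6, c: ⊤, d: ⊤, e: ⊤, f: ⊤}

Working:
Fixpoint table:
  B0:   IN=(all ⊤)   OUT=(all ⊤)
  B1:   IN=(all ⊤)   OUT=(all ⊤)
  B2:   IN=(all ⊤)   OUT={b:-3; rest ⊤}
  B3:   IN={b:-3; rest ⊤}   OUT={b:6; rest ⊤}
  B4:   IN=(all ⊤)   OUT={c:5; rest ⊤}
  B5:   IN=(all ⊤)   OUT=(all ⊤)
  B6:   IN=(all ⊤)   OUT=(all ⊤)

Merge at B3: IN[B3] = OUT[B2] = {a: ⊤, b: -3, c: ⊤, d: ⊤, e: ⊤, f: ⊤}
Applying B3's transfer function to that IN value gives OUT[B3] (row B3 above).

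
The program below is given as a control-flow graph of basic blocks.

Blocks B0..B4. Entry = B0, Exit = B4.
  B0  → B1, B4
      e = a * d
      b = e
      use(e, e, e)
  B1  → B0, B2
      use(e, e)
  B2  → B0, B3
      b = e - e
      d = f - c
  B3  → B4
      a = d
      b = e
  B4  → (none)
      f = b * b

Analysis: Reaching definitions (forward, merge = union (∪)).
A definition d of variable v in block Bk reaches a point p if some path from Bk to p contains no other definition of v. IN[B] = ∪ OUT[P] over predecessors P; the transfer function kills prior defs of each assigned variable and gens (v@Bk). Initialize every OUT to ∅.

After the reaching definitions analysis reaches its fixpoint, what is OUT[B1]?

Answer: {b@B0, d@B2, e@B0}

Working:
Per-block solution:
  B0: | IN={b@B0, b@B2, d@B2, e@B0} | OUT={b@B0, d@B2, e@B0}
  B1: | IN={b@B0, d@B2, e@B0} | OUT={b@B0, d@B2, e@B0}
  B2: | IN={b@B0, d@B2, e@B0} | OUT={b@B2, d@B2, e@B0}
  B3: | IN={b@B2, d@B2, e@B0} | OUT={a@B3, b@B3, d@B2, e@B0}
  B4: | IN={a@B3, b@B0, b@B3, d@B2, e@B0} | OUT={a@B3, b@B0, b@B3, d@B2, e@B0, f@B4}

Merge at B1: IN[B1] = OUT[B0] = {b@B0, d@B2, e@B0}
Applying B1's transfer function to that IN value gives OUT[B1] (row B1 above).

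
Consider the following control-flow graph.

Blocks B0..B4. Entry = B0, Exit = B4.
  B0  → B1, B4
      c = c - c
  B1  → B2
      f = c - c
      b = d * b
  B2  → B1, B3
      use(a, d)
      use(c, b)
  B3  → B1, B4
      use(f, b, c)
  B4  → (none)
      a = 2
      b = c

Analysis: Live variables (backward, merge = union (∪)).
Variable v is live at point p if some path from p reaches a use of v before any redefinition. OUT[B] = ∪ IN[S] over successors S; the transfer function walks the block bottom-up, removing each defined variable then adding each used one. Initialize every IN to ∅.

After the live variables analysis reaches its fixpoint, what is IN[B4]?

Per-block solution:
  B0:  IN={a, b, c, d}  OUT={a, b, c, d}
  B1:  IN={a, b, c, d}  OUT={a, b, c, d, f}
  B2:  IN={a, b, c, d, f}  OUT={a, b, c, d, f}
  B3:  IN={a, b, c, d, f}  OUT={a, b, c, d}
  B4:  IN={c}  OUT={}

B4 is the boundary node: OUT[B4] = {}
Applying B4's transfer function to that OUT value gives IN[B4] (row B4 above).

Answer: {c}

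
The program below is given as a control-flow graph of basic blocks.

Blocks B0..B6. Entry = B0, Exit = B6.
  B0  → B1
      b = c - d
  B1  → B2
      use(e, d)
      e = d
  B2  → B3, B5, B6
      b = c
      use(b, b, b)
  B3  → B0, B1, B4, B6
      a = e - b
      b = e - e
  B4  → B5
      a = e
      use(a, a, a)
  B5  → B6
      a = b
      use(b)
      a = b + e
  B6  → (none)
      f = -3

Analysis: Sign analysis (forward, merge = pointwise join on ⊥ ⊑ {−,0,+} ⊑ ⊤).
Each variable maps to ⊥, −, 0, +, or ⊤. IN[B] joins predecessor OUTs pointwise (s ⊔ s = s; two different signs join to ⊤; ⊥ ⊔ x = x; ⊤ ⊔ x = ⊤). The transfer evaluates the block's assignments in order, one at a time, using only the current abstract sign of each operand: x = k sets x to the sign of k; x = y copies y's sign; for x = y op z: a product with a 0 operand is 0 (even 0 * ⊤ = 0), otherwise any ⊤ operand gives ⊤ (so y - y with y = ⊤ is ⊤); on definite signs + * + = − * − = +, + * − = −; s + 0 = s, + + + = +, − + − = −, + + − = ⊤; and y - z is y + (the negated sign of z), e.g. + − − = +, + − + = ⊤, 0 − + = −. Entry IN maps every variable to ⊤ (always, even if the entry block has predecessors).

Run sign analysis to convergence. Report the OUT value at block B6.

Per-block solution:
  B0: | IN=(all ⊤) | OUT=(all ⊤)
  B1: | IN=(all ⊤) | OUT=(all ⊤)
  B2: | IN=(all ⊤) | OUT=(all ⊤)
  B3: | IN=(all ⊤) | OUT=(all ⊤)
  B4: | IN=(all ⊤) | OUT=(all ⊤)
  B5: | IN=(all ⊤) | OUT=(all ⊤)
  B6: | IN=(all ⊤) | OUT={f:-; rest ⊤}

Merge at B6: IN[B6] = OUT[B2] ⊔ OUT[B3] ⊔ OUT[B5] = {a: ⊤, b: ⊤, c: ⊤, d: ⊤, e: ⊤, f: ⊤}
Applying B6's transfer function to that IN value gives OUT[B6] (row B6 above).

Answer: {a: ⊤, b: ⊤, c: ⊤, d: ⊤, e: ⊤, f: -}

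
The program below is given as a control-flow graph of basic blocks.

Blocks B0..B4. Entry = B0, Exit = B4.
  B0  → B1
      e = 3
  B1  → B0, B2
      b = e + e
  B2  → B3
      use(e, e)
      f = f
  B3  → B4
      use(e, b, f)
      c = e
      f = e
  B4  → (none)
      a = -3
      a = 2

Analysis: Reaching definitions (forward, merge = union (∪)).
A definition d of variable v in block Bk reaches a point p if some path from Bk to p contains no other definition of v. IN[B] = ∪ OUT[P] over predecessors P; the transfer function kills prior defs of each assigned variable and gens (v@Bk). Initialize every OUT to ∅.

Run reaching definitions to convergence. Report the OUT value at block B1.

Per-block solution:
  B0:   IN={b@B1, e@B0}   OUT={b@B1, e@B0}
  B1:   IN={b@B1, e@B0}   OUT={b@B1, e@B0}
  B2:   IN={b@B1, e@B0}   OUT={b@B1, e@B0, f@B2}
  B3:   IN={b@B1, e@B0, f@B2}   OUT={b@B1, c@B3, e@B0, f@B3}
  B4:   IN={b@B1, c@B3, e@B0, f@B3}   OUT={a@B4, b@B1, c@B3, e@B0, f@B3}

Merge at B1: IN[B1] = OUT[B0] = {b@B1, e@B0}
Applying B1's transfer function to that IN value gives OUT[B1] (row B1 above).

Answer: {b@B1, e@B0}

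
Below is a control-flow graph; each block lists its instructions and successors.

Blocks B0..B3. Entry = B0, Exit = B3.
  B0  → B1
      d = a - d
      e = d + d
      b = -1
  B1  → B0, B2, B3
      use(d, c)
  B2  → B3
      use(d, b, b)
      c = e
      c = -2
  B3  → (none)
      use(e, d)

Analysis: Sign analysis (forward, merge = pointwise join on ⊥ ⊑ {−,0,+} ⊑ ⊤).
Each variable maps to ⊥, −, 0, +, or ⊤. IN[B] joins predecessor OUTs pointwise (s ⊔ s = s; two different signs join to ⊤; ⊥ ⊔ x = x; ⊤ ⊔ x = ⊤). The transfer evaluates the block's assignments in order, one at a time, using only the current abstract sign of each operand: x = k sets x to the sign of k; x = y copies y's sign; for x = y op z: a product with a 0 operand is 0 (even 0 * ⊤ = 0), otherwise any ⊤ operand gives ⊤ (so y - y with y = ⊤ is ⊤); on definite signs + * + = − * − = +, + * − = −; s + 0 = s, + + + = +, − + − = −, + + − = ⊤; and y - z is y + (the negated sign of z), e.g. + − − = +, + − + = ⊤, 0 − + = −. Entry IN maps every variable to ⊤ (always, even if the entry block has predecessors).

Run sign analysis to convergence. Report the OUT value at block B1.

Answer: {a: ⊤, b: -, c: ⊤, d: ⊤, e: ⊤, f: ⊤}

Working:
Per-block solution:
  B0: | IN=(all ⊤) | OUT={b:-; rest ⊤}
  B1: | IN={b:-; rest ⊤} | OUT={b:-; rest ⊤}
  B2: | IN={b:-; rest ⊤} | OUT={b:-, c:-; rest ⊤}
  B3: | IN={b:-; rest ⊤} | OUT={b:-; rest ⊤}

Merge at B1: IN[B1] = OUT[B0] = {a: ⊤, b: -, c: ⊤, d: ⊤, e: ⊤, f: ⊤}
Applying B1's transfer function to that IN value gives OUT[B1] (row B1 above).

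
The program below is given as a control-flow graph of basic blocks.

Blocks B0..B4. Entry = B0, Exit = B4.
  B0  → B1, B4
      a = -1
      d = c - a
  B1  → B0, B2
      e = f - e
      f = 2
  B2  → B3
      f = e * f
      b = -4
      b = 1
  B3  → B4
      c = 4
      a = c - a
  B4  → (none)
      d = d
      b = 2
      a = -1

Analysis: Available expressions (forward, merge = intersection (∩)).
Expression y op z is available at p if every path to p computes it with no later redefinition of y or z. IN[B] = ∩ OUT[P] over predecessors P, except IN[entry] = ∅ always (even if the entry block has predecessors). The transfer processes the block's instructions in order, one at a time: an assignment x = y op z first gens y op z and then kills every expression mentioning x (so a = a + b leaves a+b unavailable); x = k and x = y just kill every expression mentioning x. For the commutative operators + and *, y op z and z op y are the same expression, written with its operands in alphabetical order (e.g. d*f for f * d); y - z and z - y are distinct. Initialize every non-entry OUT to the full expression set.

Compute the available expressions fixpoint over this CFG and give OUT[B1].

Answer: {c-a}

Derivation:
Fixpoint table:
  B0:   IN={}   OUT={c-a}
  B1:   IN={c-a}   OUT={c-a}
  B2:   IN={c-a}   OUT={c-a}
  B3:   IN={c-a}   OUT={}
  B4:   IN={}   OUT={}

Merge at B1: IN[B1] = OUT[B0] = {c-a}
Applying B1's transfer function to that IN value gives OUT[B1] (row B1 above).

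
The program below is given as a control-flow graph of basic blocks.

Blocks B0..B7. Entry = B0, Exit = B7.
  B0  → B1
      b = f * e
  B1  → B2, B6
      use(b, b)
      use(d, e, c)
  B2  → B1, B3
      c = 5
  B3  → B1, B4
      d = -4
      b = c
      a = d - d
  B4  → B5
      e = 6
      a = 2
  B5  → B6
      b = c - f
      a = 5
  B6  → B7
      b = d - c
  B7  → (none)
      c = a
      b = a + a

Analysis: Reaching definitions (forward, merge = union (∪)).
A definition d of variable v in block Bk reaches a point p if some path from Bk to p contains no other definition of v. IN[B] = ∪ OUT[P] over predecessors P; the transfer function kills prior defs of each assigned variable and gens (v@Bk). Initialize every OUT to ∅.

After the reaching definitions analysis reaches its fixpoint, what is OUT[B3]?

Per-block solution:
  B0: | IN={} | OUT={b@B0}
  B1: | IN={a@B3, b@B0, b@B3, c@B2, d@B3} | OUT={a@B3, b@B0, b@B3, c@B2, d@B3}
  B2: | IN={a@B3, b@B0, b@B3, c@B2, d@B3} | OUT={a@B3, b@B0, b@B3, c@B2, d@B3}
  B3: | IN={a@B3, b@B0, b@B3, c@B2, d@B3} | OUT={a@B3, b@B3, c@B2, d@B3}
  B4: | IN={a@B3, b@B3, c@B2, d@B3} | OUT={a@B4, b@B3, c@B2, d@B3, e@B4}
  B5: | IN={a@B4, b@B3, c@B2, d@B3, e@B4} | OUT={a@B5, b@B5, c@B2, d@B3, e@B4}
  B6: | IN={a@B3, a@B5, b@B0, b@B3, b@B5, c@B2, d@B3, e@B4} | OUT={a@B3, a@B5, b@B6, c@B2, d@B3, e@B4}
  B7: | IN={a@B3, a@B5, b@B6, c@B2, d@B3, e@B4} | OUT={a@B3, a@B5, b@B7, c@B7, d@B3, e@B4}

Merge at B3: IN[B3] = OUT[B2] = {a@B3, b@B0, b@B3, c@B2, d@B3}
Applying B3's transfer function to that IN value gives OUT[B3] (row B3 above).

Answer: {a@B3, b@B3, c@B2, d@B3}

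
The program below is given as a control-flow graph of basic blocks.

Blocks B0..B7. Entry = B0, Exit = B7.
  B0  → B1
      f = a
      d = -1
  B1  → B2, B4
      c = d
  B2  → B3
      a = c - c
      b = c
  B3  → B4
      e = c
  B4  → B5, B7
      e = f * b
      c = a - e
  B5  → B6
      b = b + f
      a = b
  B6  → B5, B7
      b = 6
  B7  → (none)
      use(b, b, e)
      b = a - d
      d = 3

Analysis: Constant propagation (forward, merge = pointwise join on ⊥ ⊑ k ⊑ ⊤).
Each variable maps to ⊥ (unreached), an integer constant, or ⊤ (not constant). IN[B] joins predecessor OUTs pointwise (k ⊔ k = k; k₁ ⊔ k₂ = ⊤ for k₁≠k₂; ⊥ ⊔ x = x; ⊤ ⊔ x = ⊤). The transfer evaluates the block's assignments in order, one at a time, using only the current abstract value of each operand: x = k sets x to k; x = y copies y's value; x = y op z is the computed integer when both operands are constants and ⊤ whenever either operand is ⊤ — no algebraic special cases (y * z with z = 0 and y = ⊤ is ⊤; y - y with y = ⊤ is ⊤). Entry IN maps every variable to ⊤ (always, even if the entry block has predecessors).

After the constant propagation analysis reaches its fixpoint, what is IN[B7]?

Answer: {a: ⊤, b: ⊤, c: ⊤, d: -1, e: ⊤, f: ⊤}

Derivation:
Fixpoint table:
  B0:  IN=(all ⊤)  OUT={d:-1; rest ⊤}
  B1:  IN={d:-1; rest ⊤}  OUT={c:-1, d:-1; rest ⊤}
  B2:  IN={c:-1, d:-1; rest ⊤}  OUT={a:0, b:-1, c:-1, d:-1; rest ⊤}
  B3:  IN={a:0, b:-1, c:-1, d:-1; rest ⊤}  OUT={a:0, b:-1, c:-1, d:-1, e:-1; rest ⊤}
  B4:  IN={c:-1, d:-1; rest ⊤}  OUT={d:-1; rest ⊤}
  B5:  IN={d:-1; rest ⊤}  OUT={d:-1; rest ⊤}
  B6:  IN={d:-1; rest ⊤}  OUT={b:6, d:-1; rest ⊤}
  B7:  IN={d:-1; rest ⊤}  OUT={d:3; rest ⊤}

Merge at B7: IN[B7] = OUT[B4] ⊔ OUT[B6] = {a: ⊤, b: ⊤, c: ⊤, d: -1, e: ⊤, f: ⊤}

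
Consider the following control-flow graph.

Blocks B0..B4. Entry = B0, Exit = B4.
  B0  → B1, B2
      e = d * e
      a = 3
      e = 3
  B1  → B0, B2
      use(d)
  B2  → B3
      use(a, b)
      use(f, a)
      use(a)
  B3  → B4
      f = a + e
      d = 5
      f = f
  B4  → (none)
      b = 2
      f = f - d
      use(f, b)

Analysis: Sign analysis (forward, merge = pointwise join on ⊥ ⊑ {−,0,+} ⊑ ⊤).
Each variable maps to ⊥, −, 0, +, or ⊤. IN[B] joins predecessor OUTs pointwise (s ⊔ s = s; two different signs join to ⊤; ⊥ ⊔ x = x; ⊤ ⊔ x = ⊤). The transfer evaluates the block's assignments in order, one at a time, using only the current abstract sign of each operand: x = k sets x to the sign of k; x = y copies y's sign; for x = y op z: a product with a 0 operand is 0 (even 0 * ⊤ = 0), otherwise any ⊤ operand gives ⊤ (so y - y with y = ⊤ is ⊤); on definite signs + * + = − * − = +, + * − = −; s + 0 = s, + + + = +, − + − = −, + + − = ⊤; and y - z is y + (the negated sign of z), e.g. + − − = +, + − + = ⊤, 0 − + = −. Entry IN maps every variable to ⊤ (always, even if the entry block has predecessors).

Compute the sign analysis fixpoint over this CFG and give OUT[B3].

Fixpoint table:
  B0:   IN=(all ⊤)   OUT={a:+, e:+; rest ⊤}
  B1:   IN={a:+, e:+; rest ⊤}   OUT={a:+, e:+; rest ⊤}
  B2:   IN={a:+, e:+; rest ⊤}   OUT={a:+, e:+; rest ⊤}
  B3:   IN={a:+, e:+; rest ⊤}   OUT={a:+, d:+, e:+, f:+; rest ⊤}
  B4:   IN={a:+, d:+, e:+, f:+; rest ⊤}   OUT={a:+, b:+, d:+, e:+; rest ⊤}

Merge at B3: IN[B3] = OUT[B2] = {a: +, b: ⊤, c: ⊤, d: ⊤, e: +, f: ⊤}
Applying B3's transfer function to that IN value gives OUT[B3] (row B3 above).

Answer: {a: +, b: ⊤, c: ⊤, d: +, e: +, f: +}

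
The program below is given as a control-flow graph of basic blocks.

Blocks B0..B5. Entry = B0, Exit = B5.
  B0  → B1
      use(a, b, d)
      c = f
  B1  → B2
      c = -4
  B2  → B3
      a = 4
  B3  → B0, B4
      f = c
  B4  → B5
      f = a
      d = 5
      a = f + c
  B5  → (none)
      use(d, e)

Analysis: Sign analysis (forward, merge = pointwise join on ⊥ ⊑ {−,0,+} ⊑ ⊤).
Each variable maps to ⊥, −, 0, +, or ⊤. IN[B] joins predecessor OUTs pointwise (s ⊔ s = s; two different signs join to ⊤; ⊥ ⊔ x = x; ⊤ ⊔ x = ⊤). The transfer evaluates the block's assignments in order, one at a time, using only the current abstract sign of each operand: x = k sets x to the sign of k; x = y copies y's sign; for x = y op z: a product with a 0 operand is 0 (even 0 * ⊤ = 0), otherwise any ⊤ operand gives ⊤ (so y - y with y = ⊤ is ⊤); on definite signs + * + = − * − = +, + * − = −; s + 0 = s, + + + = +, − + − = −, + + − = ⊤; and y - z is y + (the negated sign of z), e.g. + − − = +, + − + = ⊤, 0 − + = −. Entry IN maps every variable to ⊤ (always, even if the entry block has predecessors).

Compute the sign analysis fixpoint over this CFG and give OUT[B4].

Per-block solution:
  B0:  IN=(all ⊤)  OUT=(all ⊤)
  B1:  IN=(all ⊤)  OUT={c:-; rest ⊤}
  B2:  IN={c:-; rest ⊤}  OUT={a:+, c:-; rest ⊤}
  B3:  IN={a:+, c:-; rest ⊤}  OUT={a:+, c:-, f:-; rest ⊤}
  B4:  IN={a:+, c:-, f:-; rest ⊤}  OUT={c:-, d:+, f:+; rest ⊤}
  B5:  IN={c:-, d:+, f:+; rest ⊤}  OUT={c:-, d:+, f:+; rest ⊤}

Merge at B4: IN[B4] = OUT[B3] = {a: +, b: ⊤, c: -, d: ⊤, e: ⊤, f: -}
Applying B4's transfer function to that IN value gives OUT[B4] (row B4 above).

Answer: {a: ⊤, b: ⊤, c: -, d: +, e: ⊤, f: +}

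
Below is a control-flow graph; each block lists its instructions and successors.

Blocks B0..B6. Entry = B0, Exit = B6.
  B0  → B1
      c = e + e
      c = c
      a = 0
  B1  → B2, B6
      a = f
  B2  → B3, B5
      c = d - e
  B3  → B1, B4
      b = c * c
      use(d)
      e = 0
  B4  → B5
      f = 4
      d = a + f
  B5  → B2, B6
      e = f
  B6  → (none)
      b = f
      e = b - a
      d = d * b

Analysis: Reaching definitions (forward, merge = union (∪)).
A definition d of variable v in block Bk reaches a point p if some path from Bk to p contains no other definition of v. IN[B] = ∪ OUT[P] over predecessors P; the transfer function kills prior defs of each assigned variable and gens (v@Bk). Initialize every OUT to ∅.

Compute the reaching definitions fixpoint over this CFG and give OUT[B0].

Converged values:
  B0:  IN={}  OUT={a@B0, c@B0}
  B1:  IN={a@B0, a@B1, b@B3, c@B0, c@B2, d@B4, e@B3, f@B4}  OUT={a@B1, b@B3, c@B0, c@B2, d@B4, e@B3, f@B4}
  B2:  IN={a@B1, b@B3, c@B0, c@B2, d@B4, e@B3, e@B5, f@B4}  OUT={a@B1, b@B3, c@B2, d@B4, e@B3, e@B5, f@B4}
  B3:  IN={a@B1, b@B3, c@B2, d@B4, e@B3, e@B5, f@B4}  OUT={a@B1, b@B3, c@B2, d@B4, e@B3, f@B4}
  B4:  IN={a@B1, b@B3, c@B2, d@B4, e@B3, f@B4}  OUT={a@B1, b@B3, c@B2, d@B4, e@B3, f@B4}
  B5:  IN={a@B1, b@B3, c@B2, d@B4, e@B3, e@B5, f@B4}  OUT={a@B1, b@B3, c@B2, d@B4, e@B5, f@B4}
  B6:  IN={a@B1, b@B3, c@B0, c@B2, d@B4, e@B3, e@B5, f@B4}  OUT={a@B1, b@B6, c@B0, c@B2, d@B6, e@B6, f@B4}

B0 is the boundary node: IN[B0] = {}
Applying B0's transfer function to that IN value gives OUT[B0] (row B0 above).

Answer: {a@B0, c@B0}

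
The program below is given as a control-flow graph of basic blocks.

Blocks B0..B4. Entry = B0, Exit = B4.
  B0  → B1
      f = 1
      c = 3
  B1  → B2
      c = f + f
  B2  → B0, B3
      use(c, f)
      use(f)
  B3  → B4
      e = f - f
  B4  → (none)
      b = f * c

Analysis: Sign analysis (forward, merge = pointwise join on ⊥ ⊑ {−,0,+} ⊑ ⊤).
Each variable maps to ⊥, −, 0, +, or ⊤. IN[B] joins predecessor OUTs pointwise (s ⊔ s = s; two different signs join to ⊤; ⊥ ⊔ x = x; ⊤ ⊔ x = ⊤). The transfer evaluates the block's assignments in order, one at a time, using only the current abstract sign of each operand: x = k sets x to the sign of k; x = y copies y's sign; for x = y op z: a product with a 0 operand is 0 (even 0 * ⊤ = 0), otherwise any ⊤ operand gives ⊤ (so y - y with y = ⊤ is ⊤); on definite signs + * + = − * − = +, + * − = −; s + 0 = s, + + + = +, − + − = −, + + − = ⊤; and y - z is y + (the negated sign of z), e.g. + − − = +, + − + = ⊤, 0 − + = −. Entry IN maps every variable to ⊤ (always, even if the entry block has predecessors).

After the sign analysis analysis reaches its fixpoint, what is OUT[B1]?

Answer: {a: ⊤, b: ⊤, c: +, d: ⊤, e: ⊤, f: +}

Working:
Fixpoint table:
  B0: | IN=(all ⊤) | OUT={c:+, f:+; rest ⊤}
  B1: | IN={c:+, f:+; rest ⊤} | OUT={c:+, f:+; rest ⊤}
  B2: | IN={c:+, f:+; rest ⊤} | OUT={c:+, f:+; rest ⊤}
  B3: | IN={c:+, f:+; rest ⊤} | OUT={c:+, f:+; rest ⊤}
  B4: | IN={c:+, f:+; rest ⊤} | OUT={b:+, c:+, f:+; rest ⊤}

Merge at B1: IN[B1] = OUT[B0] = {a: ⊤, b: ⊤, c: +, d: ⊤, e: ⊤, f: +}
Applying B1's transfer function to that IN value gives OUT[B1] (row B1 above).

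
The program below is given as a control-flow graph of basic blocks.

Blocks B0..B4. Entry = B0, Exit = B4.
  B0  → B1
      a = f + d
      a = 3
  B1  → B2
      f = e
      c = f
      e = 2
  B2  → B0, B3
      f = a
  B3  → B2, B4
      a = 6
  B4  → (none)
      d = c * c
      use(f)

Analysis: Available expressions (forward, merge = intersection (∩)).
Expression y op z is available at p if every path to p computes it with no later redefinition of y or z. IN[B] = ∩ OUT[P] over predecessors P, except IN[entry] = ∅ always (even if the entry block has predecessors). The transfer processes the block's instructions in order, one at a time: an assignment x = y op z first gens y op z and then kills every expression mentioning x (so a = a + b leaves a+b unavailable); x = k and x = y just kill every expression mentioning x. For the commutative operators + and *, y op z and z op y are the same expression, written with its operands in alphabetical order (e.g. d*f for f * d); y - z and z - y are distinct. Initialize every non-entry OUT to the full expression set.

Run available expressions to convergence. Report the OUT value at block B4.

Converged values:
  B0: | IN={} | OUT={d+f}
  B1: | IN={d+f} | OUT={}
  B2: | IN={} | OUT={}
  B3: | IN={} | OUT={}
  B4: | IN={} | OUT={c*c}

Merge at B4: IN[B4] = OUT[B3] = {}
Applying B4's transfer function to that IN value gives OUT[B4] (row B4 above).

Answer: {c*c}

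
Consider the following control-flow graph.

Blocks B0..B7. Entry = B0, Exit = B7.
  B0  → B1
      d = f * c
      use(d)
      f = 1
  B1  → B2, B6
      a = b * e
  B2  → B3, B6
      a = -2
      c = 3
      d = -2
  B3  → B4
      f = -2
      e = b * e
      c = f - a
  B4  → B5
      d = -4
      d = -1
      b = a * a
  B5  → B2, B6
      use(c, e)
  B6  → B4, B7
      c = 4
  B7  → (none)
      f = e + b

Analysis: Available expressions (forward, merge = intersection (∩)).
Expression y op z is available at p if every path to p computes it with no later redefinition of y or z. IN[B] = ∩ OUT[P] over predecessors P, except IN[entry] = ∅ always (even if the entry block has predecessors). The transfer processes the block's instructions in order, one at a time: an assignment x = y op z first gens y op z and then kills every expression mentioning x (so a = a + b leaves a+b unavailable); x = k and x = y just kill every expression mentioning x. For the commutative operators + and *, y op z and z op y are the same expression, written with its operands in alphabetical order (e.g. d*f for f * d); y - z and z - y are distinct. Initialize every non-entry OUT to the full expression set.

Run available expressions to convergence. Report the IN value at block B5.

Fixpoint table:
  B0:   IN={}   OUT={}
  B1:   IN={}   OUT={b*e}
  B2:   IN={}   OUT={}
  B3:   IN={}   OUT={f-a}
  B4:   IN={}   OUT={a*a}
  B5:   IN={a*a}   OUT={a*a}
  B6:   IN={}   OUT={}
  B7:   IN={}   OUT={b+e}

Merge at B5: IN[B5] = OUT[B4] = {a*a}

Answer: {a*a}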